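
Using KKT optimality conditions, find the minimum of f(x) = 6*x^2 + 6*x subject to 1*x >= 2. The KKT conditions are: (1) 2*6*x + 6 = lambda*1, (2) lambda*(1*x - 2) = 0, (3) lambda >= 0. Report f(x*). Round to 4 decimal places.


Step 1: Try lambda = 0 (constraint inactive).
x_unc = -6/(2*6) = -0.5
Check: 1*-0.5 = -0.5 < 2 -- violated!
Step 2: Constraint must be active: 1*x = 2
x* = 2/1 = 2.0
lambda = (2*6*2.0 + 6)/1 = 30.0
Step 3: Compute optimal value.
f(x*) = 6*2.0^2 + 6*2.0 = 36.0


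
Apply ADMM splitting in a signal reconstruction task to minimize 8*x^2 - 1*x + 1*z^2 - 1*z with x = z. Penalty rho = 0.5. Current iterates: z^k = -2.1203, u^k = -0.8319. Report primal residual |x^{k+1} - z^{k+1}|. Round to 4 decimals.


ADMM iteration with rho = 0.5, z^k = -2.1203, u^k = -0.8319
Step 1: x-update.
Minimize 8*x^2 - 1*x + (0.5/2)*(x + 2.1203 - 0.8319)^2
FOC: (2*8 + 0.5)*x = 1 + 0.5*(-2.1203 + 0.8319)
x^{k+1} = 0.0216
Step 2: z-update.
Minimize 1*z^2 - 1*z + (0.5/2)*(0.0216 - z - 0.8319)^2
FOC: (2*1 + 0.5)*z = 1 + 0.5*(0.0216 - 0.8319)
z^{k+1} = 0.2379
Step 3: u-update.
u^{k+1} = -0.8319 + 0.0216 - 0.2379 = -1.0483
Step 4: Primal residual = |0.0216 - 0.2379| = 0.2164


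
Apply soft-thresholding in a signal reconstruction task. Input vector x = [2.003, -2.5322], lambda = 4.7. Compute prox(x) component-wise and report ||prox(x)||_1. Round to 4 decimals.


Soft-thresholding with lambda = 4.7:
prox(2.003) = sign(2.003)*max(|2.003| - 4.7, 0) = 0.0
prox(-2.5322) = sign(-2.5322)*max(|-2.5322| - 4.7, 0) = 0.0
prox(x) = [0.0, 0.0]
||prox(x)||_1 = 0.0 + 0.0 = 0.0


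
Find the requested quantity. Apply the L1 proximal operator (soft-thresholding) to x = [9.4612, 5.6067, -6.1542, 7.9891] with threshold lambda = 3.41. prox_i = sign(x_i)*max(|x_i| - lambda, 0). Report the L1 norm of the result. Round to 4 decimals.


Soft-thresholding with lambda = 3.41:
prox(9.4612) = sign(9.4612)*max(|9.4612| - 3.41, 0) = 6.0512
prox(5.6067) = sign(5.6067)*max(|5.6067| - 3.41, 0) = 2.1967
prox(-6.1542) = sign(-6.1542)*max(|-6.1542| - 3.41, 0) = -2.7442
prox(7.9891) = sign(7.9891)*max(|7.9891| - 3.41, 0) = 4.5791
prox(x) = [6.0512, 2.1967, -2.7442, 4.5791]
||prox(x)||_1 = 6.0512 + 2.1967 + 2.7442 + 4.5791 = 15.5712


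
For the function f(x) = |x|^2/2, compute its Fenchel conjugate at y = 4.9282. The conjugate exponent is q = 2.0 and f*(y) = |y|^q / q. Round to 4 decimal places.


The conjugate exponent q satisfies 1/p + 1/q = 1.
p = 2, so q = 2/(2 - 1) = 2.0
|y|^q = 4.9282^2.0 = 24.2872
f*(4.9282) = 24.2872 / 2.0 = 12.1436


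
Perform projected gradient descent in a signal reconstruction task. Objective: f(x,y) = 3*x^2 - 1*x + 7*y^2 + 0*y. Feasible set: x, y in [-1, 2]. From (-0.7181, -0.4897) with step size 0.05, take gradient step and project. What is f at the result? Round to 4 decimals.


Step 1: Compute gradient at (-0.7181, -0.4897).
grad_x = 2*3*-0.7181 - 1 = -5.3086
grad_y = 2*7*-0.4897 + 0 = -6.8558
Step 2: Gradient step.
x_raw = -0.7181 - 0.05*-5.3086 = -0.4527
y_raw = -0.4897 - 0.05*-6.8558 = -0.1469
Step 3: Project onto [-1, 2].
x_proj = clip(-0.4527) = -0.4527
y_proj = clip(-0.1469) = -0.1469
Step 4: Evaluate f.
f(-0.4527, -0.1469) = 1.2185


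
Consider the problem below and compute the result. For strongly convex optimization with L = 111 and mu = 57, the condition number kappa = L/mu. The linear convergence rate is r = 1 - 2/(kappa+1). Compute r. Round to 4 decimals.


Step 1: Compute the condition number.
kappa = L/mu = 111/57 = 1.9474
Step 2: Compute the convergence rate.
r = 1 - 2/(kappa + 1) = 1 - 2*mu/(L + mu) = (L - mu)/(L + mu) = 54/168 = 0.3214


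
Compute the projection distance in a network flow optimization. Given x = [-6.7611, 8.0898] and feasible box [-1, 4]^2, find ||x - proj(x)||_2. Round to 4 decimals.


Project each component onto [-1, 4].
clip(-6.7611) = -1.0, clip(8.0898) = 4.0
Projection = [-1.0, 4.0]
Squared diffs: [33.1903, 16.7265]
Distance = sqrt(49.9168) = 7.0652


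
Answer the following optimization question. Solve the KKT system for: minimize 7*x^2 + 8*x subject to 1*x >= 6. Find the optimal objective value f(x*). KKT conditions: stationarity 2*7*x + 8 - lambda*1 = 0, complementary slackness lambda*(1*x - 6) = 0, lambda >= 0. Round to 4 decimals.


Step 1: Try lambda = 0 (constraint inactive).
x_unc = -8/(2*7) = -0.5714
Check: 1*-0.5714 = -0.5714 < 6 -- violated!
Step 2: Constraint must be active: 1*x = 6
x* = 6/1 = 6.0
lambda = (2*7*6.0 + 8)/1 = 92.0
Step 3: Compute optimal value.
f(x*) = 7*6.0^2 + 8*6.0 = 300.0


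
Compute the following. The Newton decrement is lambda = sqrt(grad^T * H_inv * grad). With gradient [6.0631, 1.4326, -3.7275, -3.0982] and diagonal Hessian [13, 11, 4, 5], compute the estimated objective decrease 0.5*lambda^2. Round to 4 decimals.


Step 1: H is diagonal, so H^(-1) * g = [0.4664, 0.1302, -0.9319, -0.6196].
Step 2: g^T H^(-1) g = sum_i g_i^2 / H_ii
  = (6.0631)^2/13 + (1.4326)^2/11 + (-3.7275)^2/4 + (-3.0982)^2/5
  = 2.8278 + 0.1866 + 3.4736 + 1.9198 = 8.4077
Step 3: Objective decrease = 0.5 * g^T H^(-1) g = 4.2038


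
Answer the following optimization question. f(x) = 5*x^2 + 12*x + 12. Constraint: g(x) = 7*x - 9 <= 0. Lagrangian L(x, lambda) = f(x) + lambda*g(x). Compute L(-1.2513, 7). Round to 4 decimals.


Step 1: Evaluate f(x).
f(-1.2513) = 5*(-1.2513)^2 + 12*(-1.2513) + 12 = 4.8132
Step 2: Evaluate g(x).
g(-1.2513) = 7*-1.2513 - 9 = -17.7591
Step 3: Compute Lagrangian.
L = 4.8132 + 7*-17.7591 = -119.5005


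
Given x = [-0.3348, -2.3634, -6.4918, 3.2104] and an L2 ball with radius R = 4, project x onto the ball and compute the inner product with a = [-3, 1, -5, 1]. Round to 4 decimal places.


Step 1: Compute ||x|| (intermediates to 6 decimals).
||x|| = sqrt((-0.3348)^2 + (-2.3634)^2 + (-6.4918)^2 + 3.2104^2) = 7.625476
Step 2: Project.
Since ||x|| > R, scale = R/||x|| = 4/7.625476 = 0.524557, proj(x) = scale * x
proj(x) = [-0.175622, -1.239738, -3.405319, 1.684038]
Step 3: Dot product.
a^T * proj(x) = -3*(-0.175622) + 1*(-1.239738) - 5*(-3.405319) + 1*1.684038 = 17.9978


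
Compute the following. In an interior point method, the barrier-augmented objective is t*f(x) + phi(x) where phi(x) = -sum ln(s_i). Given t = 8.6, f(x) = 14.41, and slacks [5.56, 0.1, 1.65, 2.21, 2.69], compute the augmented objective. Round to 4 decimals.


Step 1: Compute log-barrier.
ln values: [1.7156, -2.3026, 0.5008, 0.793, 0.9895]
phi = -(1.7156 - 2.3026 + 0.5008 + 0.793 + 0.9895) = -1.6963
Step 2: Compute augmented objective.
t*f(x) = 8.6*14.41 = 123.926
Total = 123.926 - 1.6963 = 122.2297


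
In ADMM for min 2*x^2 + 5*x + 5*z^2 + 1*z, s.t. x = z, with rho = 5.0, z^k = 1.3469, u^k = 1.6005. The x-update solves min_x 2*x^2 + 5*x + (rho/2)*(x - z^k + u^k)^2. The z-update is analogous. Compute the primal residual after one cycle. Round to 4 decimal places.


ADMM iteration with rho = 5.0, z^k = 1.3469, u^k = 1.6005
Step 1: x-update.
Minimize 2*x^2 + 5*x + (5.0/2)*(x - 1.3469 + 1.6005)^2
FOC: (2*2 + 5.0)*x = -5 + 5.0*(1.3469 - 1.6005)
x^{k+1} = -0.6964
Step 2: z-update.
Minimize 5*z^2 + 1*z + (5.0/2)*(-0.6964 - z + 1.6005)^2
FOC: (2*5 + 5.0)*z = -1 + 5.0*(-0.6964 + 1.6005)
z^{k+1} = 0.2347
Step 3: u-update.
u^{k+1} = 1.6005 - 0.6964 - 0.2347 = 0.6694
Step 4: Primal residual = |-0.6964 - 0.2347| = 0.9311


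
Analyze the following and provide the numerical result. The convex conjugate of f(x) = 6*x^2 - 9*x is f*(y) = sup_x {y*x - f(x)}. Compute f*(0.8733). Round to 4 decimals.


f*(y) = sup_x {y*x - a*x^2 - b*x} = sup_x {(y-b)*x - a*x^2}
FOC: (y - b) - 2a*x = 0 => x* = (y - b)/(2a)
x* = (0.8733 + 9)/(2*6) = 0.8228
f*(0.8733) = (y-b)^2/(4a) = (0.8733 + 9)^2/(4*6)
= 97.4821/24 = 4.0618


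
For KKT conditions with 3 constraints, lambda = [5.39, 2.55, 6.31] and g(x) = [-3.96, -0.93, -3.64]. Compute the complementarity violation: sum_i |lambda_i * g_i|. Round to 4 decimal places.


KKT complementary slackness check:
lambda_1 * g_1 = 5.39 * -3.96 = -21.3444
lambda_2 * g_2 = 2.55 * -0.93 = -2.3715
lambda_3 * g_3 = 6.31 * -3.64 = -22.9684
Total violation = 21.3444 + 2.3715 + 22.9684 = 46.6843


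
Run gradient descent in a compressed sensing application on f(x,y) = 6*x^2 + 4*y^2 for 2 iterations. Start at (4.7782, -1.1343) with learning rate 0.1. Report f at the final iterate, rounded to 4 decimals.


Gradient descent on f(x,y) = 6*x^2 + 4*y^2.
Starting point: (4.7782, -1.1343), alpha = 0.1
Step 1: grad_x = 2*6*4.7782 = 57.3384, grad_y = 2*4*-1.1343 = -9.0744
  x_1 = 4.7782 - 0.1*57.3384 = -0.9556
  y_1 = -1.1343 - 0.1*-9.0744 = -0.2269
Step 2: grad_x = 2*6*-0.9556 = -11.4677, grad_y = 2*4*-0.2269 = -1.8149
  x_2 = -0.9556 - 0.1*-11.4677 = 0.1911
  y_2 = -0.2269 - 0.1*-1.8149 = -0.0454
f(0.1911, -0.0454) = 6*0.1911^2 + 4*(-0.0454)^2 = 0.2274


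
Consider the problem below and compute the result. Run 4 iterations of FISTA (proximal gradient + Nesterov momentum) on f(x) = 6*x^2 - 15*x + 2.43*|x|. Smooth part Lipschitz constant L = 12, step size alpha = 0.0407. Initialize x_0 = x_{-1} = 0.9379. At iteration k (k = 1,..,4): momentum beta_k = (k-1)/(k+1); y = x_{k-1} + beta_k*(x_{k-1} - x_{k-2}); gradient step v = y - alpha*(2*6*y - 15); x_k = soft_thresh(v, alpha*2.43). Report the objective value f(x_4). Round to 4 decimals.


FISTA on f(x) = 6*x^2 - 15*x + 2.43*|x|
L = 12, alpha = 0.0407
Iteration 1: beta = 0.0, y = 0.9379 + 0.0*(0.9379 - 0.9379) = 0.9379
  grad(y) = -3.7452, v = y - alpha*grad = 1.0903
  prox(v) = soft_thresh(1.0903, 0.0989) = 0.9914
Iteration 2: beta = 0.3333, y = 0.9914 + 0.3333*(0.9914 - 0.9379) = 1.0093
  grad(y) = -2.8887, v = y - alpha*grad = 1.1268
  prox(v) = soft_thresh(1.1268, 0.0989) = 1.0279
Iteration 3: beta = 0.5, y = 1.0279 + 0.5*(1.0279 - 0.9914) = 1.0462
  grad(y) = -2.4456, v = y - alpha*grad = 1.1457
  prox(v) = soft_thresh(1.1457, 0.0989) = 1.0468
Iteration 4: beta = 0.6, y = 1.0468 + 0.6*(1.0468 - 1.0279) = 1.0582
  grad(y) = -2.302, v = y - alpha*grad = 1.1519
  prox(v) = soft_thresh(1.1519, 0.0989) = 1.053
f(x_4) = 6*1.053^2 - 15*1.053 + 2.43*|1.053| = -6.5834


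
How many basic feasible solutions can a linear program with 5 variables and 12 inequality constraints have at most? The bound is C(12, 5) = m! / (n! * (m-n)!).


Each vertex corresponds to some choice of n active constraints out of m, so the number of vertices is at most C(m, n) = m! / (n!(m-n)!).
m = 12, n = 5
Numerator: 12 * 11 * 10 * 9 * 8
Denominator: 5! = 120
C(12, 5) = 792


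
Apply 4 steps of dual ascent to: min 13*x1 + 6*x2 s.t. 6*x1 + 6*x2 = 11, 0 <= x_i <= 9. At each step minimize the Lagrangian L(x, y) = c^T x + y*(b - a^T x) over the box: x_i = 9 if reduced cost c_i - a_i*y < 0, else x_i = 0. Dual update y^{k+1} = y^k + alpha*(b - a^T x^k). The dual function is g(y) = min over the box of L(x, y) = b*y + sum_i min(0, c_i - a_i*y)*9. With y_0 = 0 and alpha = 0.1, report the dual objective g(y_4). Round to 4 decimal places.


Dual ascent for LP: min 13*x1 + 6*x2, 6*x1 + 6*x2 = 11, 0 <= x_i <= 9
Step 1: y^k = 0.0, reduced costs: (13.0, 6.0)
  x^k = (0.0, 0.0), subgradient = b - a^T x = 11.0
  y^{k+1} = 0.0 + 0.1*11.0 = 1.1
Step 2: y^k = 1.1, reduced costs: (6.4, -0.6)
  x^k = (0.0, 9.0), subgradient = b - a^T x = -43.0
  y^{k+1} = 1.1 + 0.1*-43.0 = -3.2
Step 3: y^k = -3.2, reduced costs: (32.2, 25.2)
  x^k = (0.0, 0.0), subgradient = b - a^T x = 11.0
  y^{k+1} = -3.2 + 0.1*11.0 = -2.1
Step 4: y^k = -2.1, reduced costs: (25.6, 18.6)
  x^k = (0.0, 0.0), subgradient = b - a^T x = 11.0
  y^{k+1} = -2.1 + 0.1*11.0 = -1.0
Dual objective at y_4 = -1.0: reduced costs (19.0, 12.0), box minimizer x = (0.0, 0.0)
g(y_4) = b*y + (c1 - a1*y)*x1 + (c2 - a2*y)*x2 = 11*(-1.0) + 19.0*0.0 + 12.0*0.0 = -11.0 + 0.0 + 0.0 = -11.0


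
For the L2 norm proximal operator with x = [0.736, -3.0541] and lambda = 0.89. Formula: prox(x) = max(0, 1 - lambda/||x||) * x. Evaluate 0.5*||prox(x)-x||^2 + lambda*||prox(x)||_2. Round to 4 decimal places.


Step 1: Compute ||x||.
||x|| = 3.1415
Step 2: Compute scaling factor.
scale = max(0, 1 - 0.89/3.1415) = 0.7167
Step 3: prox(x) = [0.5275, -2.1889]
||prox(x)|| = 2.2515
Step 4: Proximal objective.
0.5*||prox-x||^2 = 0.3961
lambda*||prox|| = 2.0038
Total = 2.3999


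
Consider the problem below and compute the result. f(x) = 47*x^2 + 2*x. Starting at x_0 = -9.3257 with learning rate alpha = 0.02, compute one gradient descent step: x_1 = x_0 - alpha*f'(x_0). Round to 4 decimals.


We compute the gradient at x_0 and apply the update.
f'(x) = 94*x + 2
f'(-9.3257) = 94*-9.3257 + 2 = -874.6158
x_1 = -9.3257 - 0.02*-874.6158 = 8.1666


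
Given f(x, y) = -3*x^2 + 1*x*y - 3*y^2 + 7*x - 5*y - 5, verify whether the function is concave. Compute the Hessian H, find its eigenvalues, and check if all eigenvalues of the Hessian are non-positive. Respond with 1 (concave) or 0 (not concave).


The Hessian of f(x,y) = -3*x^2 + 1*x*y - 3*y^2 + 7*x - 5*y - 5 is:
H = [[-6, 1], [1, -6]]
Trace = -6 - 6 = -12
Determinant = -6*-6 - (1)^2 = 35
Discriminant = (-12)^2 - 4*35 = 4.0
Eigenvalues: lambda_1 = -7.0, lambda_2 = -5.0
The function is concave.

1


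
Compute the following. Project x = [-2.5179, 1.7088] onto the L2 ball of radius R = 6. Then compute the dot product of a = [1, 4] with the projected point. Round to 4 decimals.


Step 1: Compute ||x|| (intermediates to 6 decimals).
||x|| = sqrt((-2.5179)^2 + 1.7088^2) = 3.042995
Step 2: Project.
Since ||x|| <= R, proj = x (no scaling needed).
proj(x) = [-2.5179, 1.7088]
Step 3: Dot product.
a^T * proj(x) = 1*(-2.5179) + 4*1.7088 = 4.3173


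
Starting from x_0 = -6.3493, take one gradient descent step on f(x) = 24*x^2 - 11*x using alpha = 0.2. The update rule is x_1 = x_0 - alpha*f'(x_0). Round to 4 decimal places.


We compute the gradient at x_0 and apply the update.
f'(x) = 48*x - 11
f'(-6.3493) = 48*-6.3493 - 11 = -315.7664
x_1 = -6.3493 - 0.2*-315.7664 = 56.804


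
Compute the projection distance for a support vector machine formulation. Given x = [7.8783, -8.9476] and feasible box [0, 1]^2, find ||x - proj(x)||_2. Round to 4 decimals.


Project each component onto [0, 1].
clip(7.8783) = 1.0, clip(-8.9476) = 0.0
Projection = [1.0, 0.0]
Squared diffs: [47.311, 80.0595]
Distance = sqrt(127.3705) = 11.2859


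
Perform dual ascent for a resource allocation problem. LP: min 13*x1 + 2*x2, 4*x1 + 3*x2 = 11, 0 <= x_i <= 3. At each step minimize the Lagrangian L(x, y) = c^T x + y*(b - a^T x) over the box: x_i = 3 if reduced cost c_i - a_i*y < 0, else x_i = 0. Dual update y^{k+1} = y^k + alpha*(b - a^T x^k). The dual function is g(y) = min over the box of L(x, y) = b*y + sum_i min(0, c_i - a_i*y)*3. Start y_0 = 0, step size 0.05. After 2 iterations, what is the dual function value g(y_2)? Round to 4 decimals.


Dual ascent for LP: min 13*x1 + 2*x2, 4*x1 + 3*x2 = 11, 0 <= x_i <= 3
Step 1: y^k = 0.0, reduced costs: (13.0, 2.0)
  x^k = (0.0, 0.0), subgradient = b - a^T x = 11.0
  y^{k+1} = 0.0 + 0.05*11.0 = 0.55
Step 2: y^k = 0.55, reduced costs: (10.8, 0.35)
  x^k = (0.0, 0.0), subgradient = b - a^T x = 11.0
  y^{k+1} = 0.55 + 0.05*11.0 = 1.1
Dual objective at y_2 = 1.1: reduced costs (8.6, -1.3), box minimizer x = (0.0, 3.0)
g(y_2) = b*y + (c1 - a1*y)*x1 + (c2 - a2*y)*x2 = 11*1.1 + 8.6*0.0 + (-1.3)*3.0 = 12.1 + 0.0 - 3.9 = 8.2


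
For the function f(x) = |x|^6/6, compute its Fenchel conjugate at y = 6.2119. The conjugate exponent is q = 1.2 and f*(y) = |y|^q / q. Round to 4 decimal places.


The conjugate exponent q satisfies 1/p + 1/q = 1.
p = 6, so q = 6/(6 - 1) = 1.2
|y|^q = 6.2119^1.2 = 8.951
f*(6.2119) = 8.951 / 1.2 = 7.4591


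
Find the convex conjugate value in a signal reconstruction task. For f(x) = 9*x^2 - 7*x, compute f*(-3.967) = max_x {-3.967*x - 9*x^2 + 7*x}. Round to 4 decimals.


f*(y) = sup_x {y*x - a*x^2 - b*x} = sup_x {(y-b)*x - a*x^2}
FOC: (y - b) - 2a*x = 0 => x* = (y - b)/(2a)
x* = (-3.967 + 7)/(2*9) = 0.1685
f*(-3.967) = (y-b)^2/(4a) = (-3.967 + 7)^2/(4*9)
= 9.1991/36 = 0.2555


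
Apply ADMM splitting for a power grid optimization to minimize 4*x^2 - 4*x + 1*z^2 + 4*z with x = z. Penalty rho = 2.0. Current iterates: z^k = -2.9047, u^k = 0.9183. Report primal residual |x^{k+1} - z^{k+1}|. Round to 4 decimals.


ADMM iteration with rho = 2.0, z^k = -2.9047, u^k = 0.9183
Step 1: x-update.
Minimize 4*x^2 - 4*x + (2.0/2)*(x + 2.9047 + 0.9183)^2
FOC: (2*4 + 2.0)*x = 4 + 2.0*(-2.9047 - 0.9183)
x^{k+1} = -0.3646
Step 2: z-update.
Minimize 1*z^2 + 4*z + (2.0/2)*(-0.3646 - z + 0.9183)^2
FOC: (2*1 + 2.0)*z = -4 + 2.0*(-0.3646 + 0.9183)
z^{k+1} = -0.7232
Step 3: u-update.
u^{k+1} = 0.9183 - 0.3646 + 0.7232 = 1.2769
Step 4: Primal residual = |-0.3646 + 0.7232| = 0.3586


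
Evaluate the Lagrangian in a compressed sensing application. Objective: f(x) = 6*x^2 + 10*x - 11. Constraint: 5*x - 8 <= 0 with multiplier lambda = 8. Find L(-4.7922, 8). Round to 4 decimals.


Step 1: Evaluate f(x).
f(-4.7922) = 6*(-4.7922)^2 + 10*(-4.7922) - 11 = 78.8691
Step 2: Evaluate g(x).
g(-4.7922) = 5*-4.7922 - 8 = -31.961
Step 3: Compute Lagrangian.
L = 78.8691 + 8*-31.961 = -176.8189


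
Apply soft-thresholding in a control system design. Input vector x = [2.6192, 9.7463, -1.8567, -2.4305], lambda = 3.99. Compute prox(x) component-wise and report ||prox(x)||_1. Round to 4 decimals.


Soft-thresholding with lambda = 3.99:
prox(2.6192) = sign(2.6192)*max(|2.6192| - 3.99, 0) = 0.0
prox(9.7463) = sign(9.7463)*max(|9.7463| - 3.99, 0) = 5.7563
prox(-1.8567) = sign(-1.8567)*max(|-1.8567| - 3.99, 0) = 0.0
prox(-2.4305) = sign(-2.4305)*max(|-2.4305| - 3.99, 0) = 0.0
prox(x) = [0.0, 5.7563, 0.0, 0.0]
||prox(x)||_1 = 0.0 + 5.7563 + 0.0 + 0.0 = 5.7563


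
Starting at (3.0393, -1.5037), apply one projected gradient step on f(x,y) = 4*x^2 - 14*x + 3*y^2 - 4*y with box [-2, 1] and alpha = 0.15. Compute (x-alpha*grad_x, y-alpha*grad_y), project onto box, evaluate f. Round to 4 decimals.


Step 1: Compute gradient at (3.0393, -1.5037).
grad_x = 2*4*3.0393 - 14 = 10.3144
grad_y = 2*3*-1.5037 - 4 = -13.0222
Step 2: Gradient step.
x_raw = 3.0393 - 0.15*10.3144 = 1.4921
y_raw = -1.5037 - 0.15*-13.0222 = 0.4496
Step 3: Project onto [-2, 1].
x_proj = clip(1.4921) = 1.0
y_proj = clip(0.4496) = 0.4496
Step 4: Evaluate f.
f(1.0, 0.4496) = -11.192


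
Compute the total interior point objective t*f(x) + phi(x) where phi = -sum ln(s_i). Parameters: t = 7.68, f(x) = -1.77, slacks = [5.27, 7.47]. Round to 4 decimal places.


Step 1: Compute log-barrier.
ln values: [1.662, 2.0109]
phi = -(1.662 + 2.0109) = -3.6729
Step 2: Compute augmented objective.
t*f(x) = 7.68*-1.77 = -13.5936
Total = -13.5936 - 3.6729 = -17.2665


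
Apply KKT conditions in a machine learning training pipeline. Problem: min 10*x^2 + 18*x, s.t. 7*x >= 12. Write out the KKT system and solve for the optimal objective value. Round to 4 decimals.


Step 1: Try lambda = 0 (constraint inactive).
x_unc = -18/(2*10) = -0.9
Check: 7*-0.9 = -6.3 < 12 -- violated!
Step 2: Constraint must be active: 7*x = 12
x* = 12/7 = 1.7143 (rounded; the exact value 12/7 is used below)
lambda = (2*10*(12/7) + 18)/7 = 7.4694
Step 3: Compute optimal value.
f(x*) = 10*(12/7)^2 + 18*(12/7) = 60.2449


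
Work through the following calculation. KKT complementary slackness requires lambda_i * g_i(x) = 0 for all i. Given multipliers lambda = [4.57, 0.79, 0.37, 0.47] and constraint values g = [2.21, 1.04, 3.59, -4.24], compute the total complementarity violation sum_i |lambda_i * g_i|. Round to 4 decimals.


KKT complementary slackness check:
lambda_1 * g_1 = 4.57 * 2.21 = 10.0997
lambda_2 * g_2 = 0.79 * 1.04 = 0.8216
lambda_3 * g_3 = 0.37 * 3.59 = 1.3283
lambda_4 * g_4 = 0.47 * -4.24 = -1.9928
Total violation = 10.0997 + 0.8216 + 1.3283 + 1.9928 = 14.2424


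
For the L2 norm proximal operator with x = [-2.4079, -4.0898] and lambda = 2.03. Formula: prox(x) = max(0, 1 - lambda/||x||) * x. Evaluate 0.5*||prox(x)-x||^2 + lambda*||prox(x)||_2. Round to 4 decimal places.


Step 1: Compute ||x||.
||x|| = 4.746
Step 2: Compute scaling factor.
scale = max(0, 1 - 2.03/4.746) = 0.5723
Step 3: prox(x) = [-1.378, -2.3405]
||prox(x)|| = 2.716
Step 4: Proximal objective.
0.5*||prox-x||^2 = 2.0605
lambda*||prox|| = 5.5135
Total = 7.5739


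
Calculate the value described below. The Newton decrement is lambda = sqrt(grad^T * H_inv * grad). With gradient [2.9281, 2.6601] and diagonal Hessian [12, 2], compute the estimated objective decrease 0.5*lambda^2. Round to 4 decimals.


Step 1: H is diagonal, so H^(-1) * g = [0.244, 1.3301].
Step 2: g^T H^(-1) g = sum_i g_i^2 / H_ii
  = (2.9281)^2/12 + (2.6601)^2/2
  = 0.7145 + 3.5381 = 4.2525
Step 3: Objective decrease = 0.5 * g^T H^(-1) g = 2.1263


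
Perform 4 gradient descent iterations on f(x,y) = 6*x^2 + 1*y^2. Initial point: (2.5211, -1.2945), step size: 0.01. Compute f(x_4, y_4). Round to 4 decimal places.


Gradient descent on f(x,y) = 6*x^2 + 1*y^2.
Starting point: (2.5211, -1.2945), alpha = 0.01
Step 1: grad_x = 2*6*2.5211 = 30.2532, grad_y = 2*1*-1.2945 = -2.589
  x_1 = 2.5211 - 0.01*30.2532 = 2.2186
  y_1 = -1.2945 - 0.01*-2.589 = -1.2686
Step 2: grad_x = 2*6*2.2186 = 26.6228, grad_y = 2*1*-1.2686 = -2.5372
  x_2 = 2.2186 - 0.01*26.6228 = 1.9523
  y_2 = -1.2686 - 0.01*-2.5372 = -1.2432
Step 3: grad_x = 2*6*1.9523 = 23.4281, grad_y = 2*1*-1.2432 = -2.4865
  x_3 = 1.9523 - 0.01*23.4281 = 1.7181
  y_3 = -1.2432 - 0.01*-2.4865 = -1.2184
Step 4: grad_x = 2*6*1.7181 = 20.6167, grad_y = 2*1*-1.2184 = -2.4367
  x_4 = 1.7181 - 0.01*20.6167 = 1.5119
  y_4 = -1.2184 - 0.01*-2.4367 = -1.194
f(1.5119, -1.194) = 6*1.5119^2 + 1*(-1.194)^2 = 15.1406


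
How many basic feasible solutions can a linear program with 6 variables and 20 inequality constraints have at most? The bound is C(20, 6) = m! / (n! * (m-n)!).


Each vertex corresponds to some choice of n active constraints out of m, so the number of vertices is at most C(m, n) = m! / (n!(m-n)!).
m = 20, n = 6
Numerator: 20 * 19 * 18 * 17 * 16 * 15
Denominator: 6! = 720
C(20, 6) = 38760


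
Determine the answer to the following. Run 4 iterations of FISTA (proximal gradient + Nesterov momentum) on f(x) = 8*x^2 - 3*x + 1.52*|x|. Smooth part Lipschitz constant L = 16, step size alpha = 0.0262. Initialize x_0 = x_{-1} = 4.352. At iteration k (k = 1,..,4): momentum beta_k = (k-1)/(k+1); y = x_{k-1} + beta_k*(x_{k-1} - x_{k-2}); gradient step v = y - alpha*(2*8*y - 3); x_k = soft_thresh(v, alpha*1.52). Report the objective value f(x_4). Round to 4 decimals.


FISTA on f(x) = 8*x^2 - 3*x + 1.52*|x|
L = 16, alpha = 0.0262
Iteration 1: beta = 0.0, y = 4.352 + 0.0*(4.352 - 4.352) = 4.352
  grad(y) = 66.632, v = y - alpha*grad = 2.6062
  prox(v) = soft_thresh(2.6062, 0.0398) = 2.5664
Iteration 2: beta = 0.3333, y = 2.5664 + 0.3333*(2.5664 - 4.352) = 1.9712
  grad(y) = 28.5396, v = y - alpha*grad = 1.2235
  prox(v) = soft_thresh(1.2235, 0.0398) = 1.1837
Iteration 3: beta = 0.5, y = 1.1837 + 0.5*(1.1837 - 2.5664) = 0.4923
  grad(y) = 4.8766, v = y - alpha*grad = 0.3645
  prox(v) = soft_thresh(0.3645, 0.0398) = 0.3247
Iteration 4: beta = 0.6, y = 0.3247 + 0.6*(0.3247 - 1.1837) = -0.1907
  grad(y) = -6.051, v = y - alpha*grad = -0.0322
  prox(v) = soft_thresh(-0.0322, 0.0398) = 0.0
f(x_4) = 8*0.0^2 - 3*0.0 + 1.52*|0.0| = 0.0


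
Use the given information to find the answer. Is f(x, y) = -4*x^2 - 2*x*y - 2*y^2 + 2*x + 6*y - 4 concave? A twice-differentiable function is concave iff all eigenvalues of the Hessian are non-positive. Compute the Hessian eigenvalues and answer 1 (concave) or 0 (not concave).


The Hessian of f(x,y) = -4*x^2 - 2*x*y - 2*y^2 + 2*x + 6*y - 4 is:
H = [[-8, -2], [-2, -4]]
Trace = -8 - 4 = -12
Determinant = -8*-4 - (-2)^2 = 28
Discriminant = (-12)^2 - 4*28 = 32.0
Eigenvalues: lambda_1 = -8.8284, lambda_2 = -3.1716
The function is concave.

1


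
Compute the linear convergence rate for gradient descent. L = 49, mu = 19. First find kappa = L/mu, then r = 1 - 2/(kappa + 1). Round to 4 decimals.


Step 1: Compute the condition number.
kappa = L/mu = 49/19 = 2.5789
Step 2: Compute the convergence rate.
r = 1 - 2/(kappa + 1) = 1 - 2*mu/(L + mu) = (L - mu)/(L + mu) = 30/68 = 0.4412


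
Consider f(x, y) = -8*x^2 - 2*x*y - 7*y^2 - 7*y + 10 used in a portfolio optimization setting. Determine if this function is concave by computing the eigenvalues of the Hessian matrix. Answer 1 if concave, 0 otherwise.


The Hessian of f(x,y) = -8*x^2 - 2*x*y - 7*y^2 - 7*y + 10 is:
H = [[-16, -2], [-2, -14]]
Trace = -16 - 14 = -30
Determinant = -16*-14 - (-2)^2 = 220
Discriminant = (-30)^2 - 4*220 = 20.0
Eigenvalues: lambda_1 = -17.2361, lambda_2 = -12.7639
The function is concave.

1


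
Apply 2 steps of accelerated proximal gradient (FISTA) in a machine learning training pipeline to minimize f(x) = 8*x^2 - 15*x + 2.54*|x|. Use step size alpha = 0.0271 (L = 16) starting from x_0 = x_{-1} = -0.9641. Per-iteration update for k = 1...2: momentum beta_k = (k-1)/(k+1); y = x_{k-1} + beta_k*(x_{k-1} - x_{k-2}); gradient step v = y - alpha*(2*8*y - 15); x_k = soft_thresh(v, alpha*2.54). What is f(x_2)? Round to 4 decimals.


FISTA on f(x) = 8*x^2 - 15*x + 2.54*|x|
L = 16, alpha = 0.0271
Iteration 1: beta = 0.0, y = -0.9641 + 0.0*(-0.9641 + 0.9641) = -0.9641
  grad(y) = -30.4256, v = y - alpha*grad = -0.1396
  prox(v) = soft_thresh(-0.1396, 0.0688) = -0.0707
Iteration 2: beta = 0.3333, y = -0.0707 + 0.3333*(-0.0707 + 0.9641) = 0.2271
  grad(y) = -11.3671, v = y - alpha*grad = 0.5351
  prox(v) = soft_thresh(0.5351, 0.0688) = 0.4663
f(x_2) = 8*0.4663^2 - 15*0.4663 + 2.54*|0.4663| = -4.0705


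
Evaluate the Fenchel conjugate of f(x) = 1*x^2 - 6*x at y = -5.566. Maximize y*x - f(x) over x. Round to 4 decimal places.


f*(y) = sup_x {y*x - a*x^2 - b*x} = sup_x {(y-b)*x - a*x^2}
FOC: (y - b) - 2a*x = 0 => x* = (y - b)/(2a)
x* = (-5.566 + 6)/(2*1) = 0.217
f*(-5.566) = (y-b)^2/(4a) = (-5.566 + 6)^2/(4*1)
= 0.1884/4 = 0.0471


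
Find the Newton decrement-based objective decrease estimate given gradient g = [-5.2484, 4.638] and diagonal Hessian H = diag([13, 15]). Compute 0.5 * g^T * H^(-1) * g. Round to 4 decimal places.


Step 1: H is diagonal, so H^(-1) * g = [-0.4037, 0.3092].
Step 2: g^T H^(-1) g = sum_i g_i^2 / H_ii
  = (-5.2484)^2/13 + (4.638)^2/15
  = 2.1189 + 1.4341 = 3.553
Step 3: Objective decrease = 0.5 * g^T H^(-1) g = 1.7765


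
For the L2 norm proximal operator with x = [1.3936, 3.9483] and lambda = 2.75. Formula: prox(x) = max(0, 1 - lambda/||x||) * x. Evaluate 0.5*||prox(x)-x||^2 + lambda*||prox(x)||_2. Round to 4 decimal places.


Step 1: Compute ||x||.
||x|| = 4.187
Step 2: Compute scaling factor.
scale = max(0, 1 - 2.75/4.187) = 0.3432
Step 3: prox(x) = [0.4783, 1.3551]
||prox(x)|| = 1.437
Step 4: Proximal objective.
0.5*||prox-x||^2 = 3.7813
lambda*||prox|| = 3.9518
Total = 7.7331


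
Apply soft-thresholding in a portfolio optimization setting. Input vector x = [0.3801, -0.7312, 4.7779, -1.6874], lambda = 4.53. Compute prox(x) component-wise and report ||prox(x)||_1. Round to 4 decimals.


Soft-thresholding with lambda = 4.53:
prox(0.3801) = sign(0.3801)*max(|0.3801| - 4.53, 0) = 0.0
prox(-0.7312) = sign(-0.7312)*max(|-0.7312| - 4.53, 0) = 0.0
prox(4.7779) = sign(4.7779)*max(|4.7779| - 4.53, 0) = 0.2479
prox(-1.6874) = sign(-1.6874)*max(|-1.6874| - 4.53, 0) = 0.0
prox(x) = [0.0, 0.0, 0.2479, 0.0]
||prox(x)||_1 = 0.0 + 0.0 + 0.2479 + 0.0 = 0.2479


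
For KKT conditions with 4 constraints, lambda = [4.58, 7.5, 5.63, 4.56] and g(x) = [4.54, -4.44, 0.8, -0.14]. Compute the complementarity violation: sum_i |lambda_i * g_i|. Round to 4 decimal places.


KKT complementary slackness check:
lambda_1 * g_1 = 4.58 * 4.54 = 20.7932
lambda_2 * g_2 = 7.5 * -4.44 = -33.3
lambda_3 * g_3 = 5.63 * 0.8 = 4.504
lambda_4 * g_4 = 4.56 * -0.14 = -0.6384
Total violation = 20.7932 + 33.3 + 4.504 + 0.6384 = 59.2356


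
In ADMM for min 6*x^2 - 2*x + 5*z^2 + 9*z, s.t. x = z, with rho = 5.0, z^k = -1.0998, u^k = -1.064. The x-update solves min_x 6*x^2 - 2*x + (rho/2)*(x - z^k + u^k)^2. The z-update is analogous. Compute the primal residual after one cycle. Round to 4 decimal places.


ADMM iteration with rho = 5.0, z^k = -1.0998, u^k = -1.064
Step 1: x-update.
Minimize 6*x^2 - 2*x + (5.0/2)*(x + 1.0998 - 1.064)^2
FOC: (2*6 + 5.0)*x = 2 + 5.0*(-1.0998 + 1.064)
x^{k+1} = 0.1071
Step 2: z-update.
Minimize 5*z^2 + 9*z + (5.0/2)*(0.1071 - z - 1.064)^2
FOC: (2*5 + 5.0)*z = -9 + 5.0*(0.1071 - 1.064)
z^{k+1} = -0.919
Step 3: u-update.
u^{k+1} = -1.064 + 0.1071 + 0.919 = -0.0379
Step 4: Primal residual = |0.1071 + 0.919| = 1.0261


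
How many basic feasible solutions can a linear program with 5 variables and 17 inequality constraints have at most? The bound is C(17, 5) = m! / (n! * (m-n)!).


Each vertex corresponds to some choice of n active constraints out of m, so the number of vertices is at most C(m, n) = m! / (n!(m-n)!).
m = 17, n = 5
Numerator: 17 * 16 * 15 * 14 * 13
Denominator: 5! = 120
C(17, 5) = 6188


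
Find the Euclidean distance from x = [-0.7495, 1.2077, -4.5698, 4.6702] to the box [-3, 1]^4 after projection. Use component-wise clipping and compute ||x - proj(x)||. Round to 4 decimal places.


Project each component onto [-3, 1].
clip(-0.7495) = -0.7495, clip(1.2077) = 1.0, clip(-4.5698) = -3.0, clip(4.6702) = 1.0
Projection = [-0.7495, 1.0, -3.0, 1.0]
Squared diffs: [0.0, 0.0431, 2.4643, 13.4704]
Distance = sqrt(15.9778) = 3.9972


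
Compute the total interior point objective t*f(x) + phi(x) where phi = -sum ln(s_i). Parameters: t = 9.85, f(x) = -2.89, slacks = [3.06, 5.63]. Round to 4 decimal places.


Step 1: Compute log-barrier.
ln values: [1.1184, 1.7281]
phi = -(1.1184 + 1.7281) = -2.8465
Step 2: Compute augmented objective.
t*f(x) = 9.85*-2.89 = -28.4665
Total = -28.4665 - 2.8465 = -31.313


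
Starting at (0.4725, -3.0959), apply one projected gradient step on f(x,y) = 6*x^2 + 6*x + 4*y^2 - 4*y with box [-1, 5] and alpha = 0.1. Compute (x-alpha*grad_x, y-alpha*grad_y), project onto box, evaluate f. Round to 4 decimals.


Step 1: Compute gradient at (0.4725, -3.0959).
grad_x = 2*6*0.4725 + 6 = 11.67
grad_y = 2*4*-3.0959 - 4 = -28.7672
Step 2: Gradient step.
x_raw = 0.4725 - 0.1*11.67 = -0.6945
y_raw = -3.0959 - 0.1*-28.7672 = -0.2192
Step 3: Project onto [-1, 5].
x_proj = clip(-0.6945) = -0.6945
y_proj = clip(-0.2192) = -0.2192
Step 4: Evaluate f.
f(-0.6945, -0.2192) = -0.2041


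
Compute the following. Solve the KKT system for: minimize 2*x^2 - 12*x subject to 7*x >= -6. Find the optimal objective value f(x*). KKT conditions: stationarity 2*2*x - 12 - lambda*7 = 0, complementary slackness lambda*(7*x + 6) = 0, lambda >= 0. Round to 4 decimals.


Step 1: Try lambda = 0 (constraint inactive).
Stationarity: 2*2*x - 12 = 0
x* = 12/(2*2) = 3.0
Check constraint: 7*3.0 = 21.0 >= -6 -- satisfied.
Step 2: Compute optimal value.
f(x*) = 2*3.0^2 - 12*3.0 = -18.0


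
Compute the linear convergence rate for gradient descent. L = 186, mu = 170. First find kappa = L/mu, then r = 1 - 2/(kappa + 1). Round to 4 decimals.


Step 1: Compute the condition number.
kappa = L/mu = 186/170 = 1.0941
Step 2: Compute the convergence rate.
r = 1 - 2/(kappa + 1) = 1 - 2*mu/(L + mu) = (L - mu)/(L + mu) = 16/356 = 0.0449


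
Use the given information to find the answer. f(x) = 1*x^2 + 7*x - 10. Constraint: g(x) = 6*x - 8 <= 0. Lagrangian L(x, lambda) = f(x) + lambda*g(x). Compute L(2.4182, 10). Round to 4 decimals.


Step 1: Evaluate f(x).
f(2.4182) = 1*2.4182^2 + 7*2.4182 - 10 = 12.7751
Step 2: Evaluate g(x).
g(2.4182) = 6*2.4182 - 8 = 6.5092
Step 3: Compute Lagrangian.
L = 12.7751 + 10*6.5092 = 77.8671


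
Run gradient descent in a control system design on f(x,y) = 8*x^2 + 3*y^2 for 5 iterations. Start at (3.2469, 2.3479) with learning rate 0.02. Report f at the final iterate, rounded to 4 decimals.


Gradient descent on f(x,y) = 8*x^2 + 3*y^2.
Starting point: (3.2469, 2.3479), alpha = 0.02
Step 1: grad_x = 2*8*3.2469 = 51.9504, grad_y = 2*3*2.3479 = 14.0874
  x_1 = 3.2469 - 0.02*51.9504 = 2.2079
  y_1 = 2.3479 - 0.02*14.0874 = 2.0662
Step 2: grad_x = 2*8*2.2079 = 35.3263, grad_y = 2*3*2.0662 = 12.3969
  x_2 = 2.2079 - 0.02*35.3263 = 1.5014
  y_2 = 2.0662 - 0.02*12.3969 = 1.8182
Step 3: grad_x = 2*8*1.5014 = 24.0219, grad_y = 2*3*1.8182 = 10.9093
  x_3 = 1.5014 - 0.02*24.0219 = 1.0209
  y_3 = 1.8182 - 0.02*10.9093 = 1.6
Step 4: grad_x = 2*8*1.0209 = 16.3349, grad_y = 2*3*1.6 = 9.6002
  x_4 = 1.0209 - 0.02*16.3349 = 0.6942
  y_4 = 1.6 - 0.02*9.6002 = 1.408
Step 5: grad_x = 2*8*0.6942 = 11.1077, grad_y = 2*3*1.408 = 8.4481
  x_5 = 0.6942 - 0.02*11.1077 = 0.4721
  y_5 = 1.408 - 0.02*8.4481 = 1.2391
f(0.4721, 1.2391) = 8*0.4721^2 + 3*1.2391^2 = 6.3887


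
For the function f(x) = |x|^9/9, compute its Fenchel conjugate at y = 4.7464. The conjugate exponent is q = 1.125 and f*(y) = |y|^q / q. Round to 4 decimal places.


The conjugate exponent q satisfies 1/p + 1/q = 1.
p = 9, so q = 9/(9 - 1) = 1.125
|y|^q = 4.7464^1.125 = 5.7665
f*(4.7464) = 5.7665 / 1.125 = 5.1257


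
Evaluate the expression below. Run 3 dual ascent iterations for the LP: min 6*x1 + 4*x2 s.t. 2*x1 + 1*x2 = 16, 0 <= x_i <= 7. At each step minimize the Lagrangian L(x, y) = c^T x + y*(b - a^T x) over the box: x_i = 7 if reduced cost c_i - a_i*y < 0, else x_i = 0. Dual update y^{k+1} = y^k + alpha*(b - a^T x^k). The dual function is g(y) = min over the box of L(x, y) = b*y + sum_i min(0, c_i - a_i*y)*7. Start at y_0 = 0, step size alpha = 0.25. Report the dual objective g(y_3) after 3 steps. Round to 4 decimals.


Dual ascent for LP: min 6*x1 + 4*x2, 2*x1 + 1*x2 = 16, 0 <= x_i <= 7
Step 1: y^k = 0.0, reduced costs: (6.0, 4.0)
  x^k = (0.0, 0.0), subgradient = b - a^T x = 16.0
  y^{k+1} = 0.0 + 0.25*16.0 = 4.0
Step 2: y^k = 4.0, reduced costs: (-2.0, 0.0)
  x^k = (7.0, 0.0), subgradient = b - a^T x = 2.0
  y^{k+1} = 4.0 + 0.25*2.0 = 4.5
Step 3: y^k = 4.5, reduced costs: (-3.0, -0.5)
  x^k = (7.0, 7.0), subgradient = b - a^T x = -5.0
  y^{k+1} = 4.5 + 0.25*-5.0 = 3.25
Dual objective at y_3 = 3.25: reduced costs (-0.5, 0.75), box minimizer x = (7.0, 0.0)
g(y_3) = b*y + (c1 - a1*y)*x1 + (c2 - a2*y)*x2 = 16*3.25 + (-0.5)*7.0 + 0.75*0.0 = 52.0 - 3.5 + 0.0 = 48.5


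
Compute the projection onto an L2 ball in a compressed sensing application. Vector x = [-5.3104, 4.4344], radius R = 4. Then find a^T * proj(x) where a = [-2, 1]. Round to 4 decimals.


Step 1: Compute ||x|| (intermediates to 6 decimals).
||x|| = sqrt((-5.3104)^2 + 4.4344^2) = 6.918399
Step 2: Project.
Since ||x|| > R, scale = R/||x|| = 4/6.918399 = 0.578168, proj(x) = scale * x
proj(x) = [-3.070303, 2.563828]
Step 3: Dot product.
a^T * proj(x) = -2*(-3.070303) + 1*2.563828 = 8.7044


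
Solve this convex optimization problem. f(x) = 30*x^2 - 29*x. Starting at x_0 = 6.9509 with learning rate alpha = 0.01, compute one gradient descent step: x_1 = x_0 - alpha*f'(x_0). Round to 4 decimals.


We compute the gradient at x_0 and apply the update.
f'(x) = 60*x - 29
f'(6.9509) = 60*6.9509 - 29 = 388.054
x_1 = 6.9509 - 0.01*388.054 = 3.0704


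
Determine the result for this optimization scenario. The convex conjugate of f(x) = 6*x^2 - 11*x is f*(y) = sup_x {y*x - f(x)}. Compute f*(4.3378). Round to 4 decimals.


f*(y) = sup_x {y*x - a*x^2 - b*x} = sup_x {(y-b)*x - a*x^2}
FOC: (y - b) - 2a*x = 0 => x* = (y - b)/(2a)
x* = (4.3378 + 11)/(2*6) = 1.2782
f*(4.3378) = (y-b)^2/(4a) = (4.3378 + 11)^2/(4*6)
= 235.2481/24 = 9.802


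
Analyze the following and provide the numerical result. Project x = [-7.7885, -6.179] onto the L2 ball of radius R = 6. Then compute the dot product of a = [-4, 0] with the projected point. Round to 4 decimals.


Step 1: Compute ||x|| (intermediates to 6 decimals).
||x|| = sqrt((-7.7885)^2 + (-6.179)^2) = 9.94187
Step 2: Project.
Since ||x|| > R, scale = R/||x|| = 6/9.94187 = 0.603508, proj(x) = scale * x
proj(x) = [-4.700422, -3.729076]
Step 3: Dot product.
a^T * proj(x) = -4*(-4.700422) + 0*(-3.729076) = 18.8017


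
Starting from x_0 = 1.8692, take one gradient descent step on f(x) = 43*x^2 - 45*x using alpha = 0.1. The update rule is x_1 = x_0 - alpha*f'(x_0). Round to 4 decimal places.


We compute the gradient at x_0 and apply the update.
f'(x) = 86*x - 45
f'(1.8692) = 86*1.8692 - 45 = 115.7512
x_1 = 1.8692 - 0.1*115.7512 = -9.7059


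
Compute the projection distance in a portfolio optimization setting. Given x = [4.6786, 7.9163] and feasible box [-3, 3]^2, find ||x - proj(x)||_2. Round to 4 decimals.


Project each component onto [-3, 3].
clip(4.6786) = 3.0, clip(7.9163) = 3.0
Projection = [3.0, 3.0]
Squared diffs: [2.8177, 24.17]
Distance = sqrt(26.9877) = 5.195


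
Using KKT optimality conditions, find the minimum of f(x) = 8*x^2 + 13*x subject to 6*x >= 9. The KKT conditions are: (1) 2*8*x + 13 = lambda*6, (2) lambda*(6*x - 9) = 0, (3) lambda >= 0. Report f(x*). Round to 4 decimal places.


Step 1: Try lambda = 0 (constraint inactive).
x_unc = -13/(2*8) = -0.8125
Check: 6*-0.8125 = -4.875 < 9 -- violated!
Step 2: Constraint must be active: 6*x = 9
x* = 9/6 = 1.5
lambda = (2*8*1.5 + 13)/6 = 6.1667
Step 3: Compute optimal value.
f(x*) = 8*1.5^2 + 13*1.5 = 37.5


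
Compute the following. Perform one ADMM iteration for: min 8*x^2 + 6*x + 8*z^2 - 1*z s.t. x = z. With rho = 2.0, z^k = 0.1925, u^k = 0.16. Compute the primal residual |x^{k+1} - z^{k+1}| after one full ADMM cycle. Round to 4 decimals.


ADMM iteration with rho = 2.0, z^k = 0.1925, u^k = 0.16
Step 1: x-update.
Minimize 8*x^2 + 6*x + (2.0/2)*(x - 0.1925 + 0.16)^2
FOC: (2*8 + 2.0)*x = -6 + 2.0*(0.1925 - 0.16)
x^{k+1} = -0.3297
Step 2: z-update.
Minimize 8*z^2 - 1*z + (2.0/2)*(-0.3297 - z + 0.16)^2
FOC: (2*8 + 2.0)*z = 1 + 2.0*(-0.3297 + 0.16)
z^{k+1} = 0.0367
Step 3: u-update.
u^{k+1} = 0.16 - 0.3297 - 0.0367 = -0.2064
Step 4: Primal residual = |-0.3297 - 0.0367| = 0.3664


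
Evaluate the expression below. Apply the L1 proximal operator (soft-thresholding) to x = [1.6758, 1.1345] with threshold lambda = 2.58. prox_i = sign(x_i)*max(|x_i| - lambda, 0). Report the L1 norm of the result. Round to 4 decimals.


Soft-thresholding with lambda = 2.58:
prox(1.6758) = sign(1.6758)*max(|1.6758| - 2.58, 0) = 0.0
prox(1.1345) = sign(1.1345)*max(|1.1345| - 2.58, 0) = 0.0
prox(x) = [0.0, 0.0]
||prox(x)||_1 = 0.0 + 0.0 = 0.0


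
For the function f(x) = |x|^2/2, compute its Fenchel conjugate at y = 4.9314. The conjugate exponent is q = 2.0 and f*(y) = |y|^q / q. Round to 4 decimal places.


The conjugate exponent q satisfies 1/p + 1/q = 1.
p = 2, so q = 2/(2 - 1) = 2.0
|y|^q = 4.9314^2.0 = 24.3187
f*(4.9314) = 24.3187 / 2.0 = 12.1594


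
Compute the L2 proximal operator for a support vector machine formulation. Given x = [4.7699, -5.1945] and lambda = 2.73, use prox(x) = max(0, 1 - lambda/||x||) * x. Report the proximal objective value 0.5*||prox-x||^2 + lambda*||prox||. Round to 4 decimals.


Step 1: Compute ||x||.
||x|| = 7.0523
Step 2: Compute scaling factor.
scale = max(0, 1 - 2.73/7.0523) = 0.6129
Step 3: prox(x) = [2.9234, -3.1837]
||prox(x)|| = 4.3223
Step 4: Proximal objective.
0.5*||prox-x||^2 = 3.7265
lambda*||prox|| = 11.7999
Total = 15.5263


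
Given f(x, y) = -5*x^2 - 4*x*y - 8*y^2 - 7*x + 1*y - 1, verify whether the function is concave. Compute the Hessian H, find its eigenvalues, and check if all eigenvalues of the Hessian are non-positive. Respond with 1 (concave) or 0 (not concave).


The Hessian of f(x,y) = -5*x^2 - 4*x*y - 8*y^2 - 7*x + 1*y - 1 is:
H = [[-10, -4], [-4, -16]]
Trace = -10 - 16 = -26
Determinant = -10*-16 - (-4)^2 = 144
Discriminant = (-26)^2 - 4*144 = 100.0
Eigenvalues: lambda_1 = -18.0, lambda_2 = -8.0
The function is concave.

1


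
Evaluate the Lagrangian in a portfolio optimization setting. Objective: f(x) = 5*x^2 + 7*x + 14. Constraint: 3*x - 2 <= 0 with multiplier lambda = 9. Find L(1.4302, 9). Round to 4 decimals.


Step 1: Evaluate f(x).
f(1.4302) = 5*1.4302^2 + 7*1.4302 + 14 = 34.2388
Step 2: Evaluate g(x).
g(1.4302) = 3*1.4302 - 2 = 2.2906
Step 3: Compute Lagrangian.
L = 34.2388 + 9*2.2906 = 54.8542


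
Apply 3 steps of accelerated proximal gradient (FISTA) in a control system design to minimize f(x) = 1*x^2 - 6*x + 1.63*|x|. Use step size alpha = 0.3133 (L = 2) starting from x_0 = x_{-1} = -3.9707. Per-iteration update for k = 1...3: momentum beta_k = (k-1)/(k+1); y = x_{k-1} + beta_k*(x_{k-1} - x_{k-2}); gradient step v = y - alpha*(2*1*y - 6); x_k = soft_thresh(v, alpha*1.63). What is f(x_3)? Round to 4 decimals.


FISTA on f(x) = 1*x^2 - 6*x + 1.63*|x|
L = 2, alpha = 0.3133
Iteration 1: beta = 0.0, y = -3.9707 + 0.0*(-3.9707 + 3.9707) = -3.9707
  grad(y) = -13.9414, v = y - alpha*grad = 0.3971
  prox(v) = soft_thresh(0.3971, 0.5107) = 0.0
Iteration 2: beta = 0.3333, y = 0.0 + 0.3333*(0.0 + 3.9707) = 1.3236
  grad(y) = -3.3529, v = y - alpha*grad = 2.374
  prox(v) = soft_thresh(2.374, 0.5107) = 1.8633
Iteration 3: beta = 0.5, y = 1.8633 + 0.5*(1.8633 - 0.0) = 2.795
  grad(y) = -0.41, v = y - alpha*grad = 2.9235
  prox(v) = soft_thresh(2.9235, 0.5107) = 2.4128
f(x_3) = 1*2.4128^2 - 6*2.4128 + 1.63*|2.4128| = -4.7223
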